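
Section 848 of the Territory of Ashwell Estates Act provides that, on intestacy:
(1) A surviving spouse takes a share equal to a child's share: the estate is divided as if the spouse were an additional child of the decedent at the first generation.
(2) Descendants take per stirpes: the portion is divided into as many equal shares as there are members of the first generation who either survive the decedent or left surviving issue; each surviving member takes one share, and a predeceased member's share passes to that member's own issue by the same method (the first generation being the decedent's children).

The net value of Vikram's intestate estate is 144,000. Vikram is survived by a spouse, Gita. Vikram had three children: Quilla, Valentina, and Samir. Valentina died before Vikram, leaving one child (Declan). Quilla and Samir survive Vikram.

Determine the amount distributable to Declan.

The spouse counts as an additional share at the children's level, so there are 4 primary shares of 36,000. Gita takes one such share (36,000).
The children's combined portion (108,000) is divided into 3 shares of 36,000: Quilla and Samir each take 36,000; Valentina's 36,000 share passes to Valentina's issue.
Valentina's share (36,000) passes entirely to Declan.

Declan receives 36,000.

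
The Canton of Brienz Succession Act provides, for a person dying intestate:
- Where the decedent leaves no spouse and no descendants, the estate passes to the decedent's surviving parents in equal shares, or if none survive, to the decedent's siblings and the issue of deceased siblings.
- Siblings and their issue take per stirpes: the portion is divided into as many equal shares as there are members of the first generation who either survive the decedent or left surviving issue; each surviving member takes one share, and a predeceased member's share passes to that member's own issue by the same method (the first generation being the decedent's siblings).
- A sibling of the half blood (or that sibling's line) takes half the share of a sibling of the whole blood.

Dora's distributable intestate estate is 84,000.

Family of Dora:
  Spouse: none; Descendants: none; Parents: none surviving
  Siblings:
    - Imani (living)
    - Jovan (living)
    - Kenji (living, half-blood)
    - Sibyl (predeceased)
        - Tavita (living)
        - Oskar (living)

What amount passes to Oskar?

The entire 84,000 passes to the siblings and their issue.
Counting each half-blood sibling's line as half a unit, there are 7/2 units in 84,000, so one unit is 24,000. Whole-blood lines (Imani, Jovan, and Sibyl) take 24,000 each; half-blood lines (Kenji) take 12,000 each.
Sibyl's share (24,000) is divided into 2 shares of 12,000: Tavita and Oskar each take 12,000.

Oskar receives 12,000.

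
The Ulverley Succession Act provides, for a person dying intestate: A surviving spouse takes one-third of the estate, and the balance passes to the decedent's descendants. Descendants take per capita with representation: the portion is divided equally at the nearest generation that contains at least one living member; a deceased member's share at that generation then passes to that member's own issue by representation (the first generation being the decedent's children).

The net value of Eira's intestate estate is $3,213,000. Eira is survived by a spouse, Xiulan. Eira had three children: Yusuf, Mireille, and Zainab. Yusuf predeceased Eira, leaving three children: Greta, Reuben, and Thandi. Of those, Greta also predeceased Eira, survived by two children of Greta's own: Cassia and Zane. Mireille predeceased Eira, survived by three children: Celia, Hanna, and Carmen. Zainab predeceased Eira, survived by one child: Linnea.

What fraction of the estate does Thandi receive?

Xiulan takes one-third of $3,213,000 = $1,071,000. The remaining $2,142,000 passes to the descendants.
No child survives, so the initial division is made at the grandchildren's generation.
The descendants' portion ($2,142,000) is divided into 7 shares of $306,000: Reuben, Thandi, Celia, Hanna, Carmen, and Linnea each take $306,000; Greta's $306,000 share passes to Greta's issue.
Greta's share ($306,000) is divided into 2 shares of $153,000: Cassia and Zane each take $153,000.

Thandi receives 2/21 of the estate.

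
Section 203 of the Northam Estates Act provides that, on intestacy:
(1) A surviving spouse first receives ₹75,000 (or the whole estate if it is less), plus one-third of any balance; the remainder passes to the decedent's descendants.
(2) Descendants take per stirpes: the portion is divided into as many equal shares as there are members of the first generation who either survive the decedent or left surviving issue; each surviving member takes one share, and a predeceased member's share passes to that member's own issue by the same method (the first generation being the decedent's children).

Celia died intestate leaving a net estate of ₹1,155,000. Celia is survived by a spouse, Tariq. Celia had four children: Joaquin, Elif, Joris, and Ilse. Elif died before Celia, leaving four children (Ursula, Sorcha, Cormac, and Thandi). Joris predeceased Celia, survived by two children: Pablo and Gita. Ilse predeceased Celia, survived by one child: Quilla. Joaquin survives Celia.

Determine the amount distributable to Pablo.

Pablo receives ₹90,000.

Tariq first takes ₹75,000, leaving a balance of ₹1,080,000. Tariq then takes one-third of the balance (₹360,000), for a total of ₹435,000. The remaining ₹720,000 passes to the descendants.
The descendants' portion (₹720,000) is divided into 4 shares of ₹180,000: Joaquin takes ₹180,000; Elif's ₹180,000 share passes to Elif's issue; Joris's ₹180,000 share passes to Joris's issue; Ilse's ₹180,000 share passes to Ilse's issue.
Elif's share (₹180,000) is divided into 4 shares of ₹45,000: Ursula, Sorcha, Cormac, and Thandi each take ₹45,000.
Joris's share (₹180,000) is divided into 2 shares of ₹90,000: Pablo and Gita each take ₹90,000.
Ilse's share (₹180,000) passes entirely to Quilla.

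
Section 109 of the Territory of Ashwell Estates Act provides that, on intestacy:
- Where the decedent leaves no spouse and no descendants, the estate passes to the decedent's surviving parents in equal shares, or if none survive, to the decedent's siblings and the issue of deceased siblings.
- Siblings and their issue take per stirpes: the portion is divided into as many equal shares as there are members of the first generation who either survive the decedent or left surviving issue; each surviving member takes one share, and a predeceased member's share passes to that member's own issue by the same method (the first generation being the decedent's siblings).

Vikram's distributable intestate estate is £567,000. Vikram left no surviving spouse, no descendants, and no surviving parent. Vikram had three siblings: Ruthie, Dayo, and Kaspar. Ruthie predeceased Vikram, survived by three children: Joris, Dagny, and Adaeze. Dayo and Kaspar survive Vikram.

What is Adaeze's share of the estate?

The entire £567,000 passes to the siblings and their issue.
That amount (£567,000) is divided into 3 shares of £189,000: Dayo and Kaspar each take £189,000; Ruthie's £189,000 share passes to Ruthie's issue.
Ruthie's share (£189,000) is divided into 3 shares of £63,000: Joris, Dagny, and Adaeze each take £63,000.

Adaeze receives £63,000.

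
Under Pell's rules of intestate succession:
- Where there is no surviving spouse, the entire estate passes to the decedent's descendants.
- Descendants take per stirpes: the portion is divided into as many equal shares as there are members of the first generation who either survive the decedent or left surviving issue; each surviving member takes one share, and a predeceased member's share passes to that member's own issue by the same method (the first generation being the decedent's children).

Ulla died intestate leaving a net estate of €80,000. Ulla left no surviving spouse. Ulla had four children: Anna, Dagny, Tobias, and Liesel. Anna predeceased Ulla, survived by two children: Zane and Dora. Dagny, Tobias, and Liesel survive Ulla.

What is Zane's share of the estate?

Zane receives €10,000.

The entire €80,000 passes to the descendants.
That amount (€80,000) is divided into 4 shares of €20,000: Dagny, Tobias, and Liesel each take €20,000; Anna's €20,000 share passes to Anna's issue.
Anna's share (€20,000) is divided into 2 shares of €10,000: Zane and Dora each take €10,000.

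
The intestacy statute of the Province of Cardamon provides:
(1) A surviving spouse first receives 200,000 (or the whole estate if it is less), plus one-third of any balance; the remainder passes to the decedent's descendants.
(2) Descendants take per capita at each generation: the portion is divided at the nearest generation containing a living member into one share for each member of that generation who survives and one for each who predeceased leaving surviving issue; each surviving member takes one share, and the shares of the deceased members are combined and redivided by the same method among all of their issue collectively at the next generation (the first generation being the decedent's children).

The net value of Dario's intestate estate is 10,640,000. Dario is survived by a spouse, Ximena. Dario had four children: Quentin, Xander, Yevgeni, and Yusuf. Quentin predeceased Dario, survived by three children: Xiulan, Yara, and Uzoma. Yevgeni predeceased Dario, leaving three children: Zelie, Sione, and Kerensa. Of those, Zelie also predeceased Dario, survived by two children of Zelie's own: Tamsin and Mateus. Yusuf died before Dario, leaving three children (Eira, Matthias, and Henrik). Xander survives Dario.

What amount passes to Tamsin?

Ximena first takes 200,000, leaving a balance of 10,440,000. Ximena then takes one-third of the balance (3,480,000), for a total of 3,680,000. The remaining 6,960,000 passes to the descendants.
The descendants' portion (6,960,000) is divided at the children's generation into 4 shares of 1,740,000. Xander takes 1,740,000. The 3 shares of the deceased (Quentin, Yevgeni, and Yusuf) are combined into a pool of 5,220,000.
That pool (5,220,000) is divided at the grandchildren's generation into 9 shares of 580,000. Xiulan, Yara, Uzoma, Sione, Kerensa, Eira, Matthias, and Henrik each take 580,000. The remaining share for the deceased Zelie (580,000) is carried to the next generation.
That pool (580,000) is divided at the great-grandchildren's generation equally among Tamsin and Mateus: 290,000 each.

Tamsin receives 290,000.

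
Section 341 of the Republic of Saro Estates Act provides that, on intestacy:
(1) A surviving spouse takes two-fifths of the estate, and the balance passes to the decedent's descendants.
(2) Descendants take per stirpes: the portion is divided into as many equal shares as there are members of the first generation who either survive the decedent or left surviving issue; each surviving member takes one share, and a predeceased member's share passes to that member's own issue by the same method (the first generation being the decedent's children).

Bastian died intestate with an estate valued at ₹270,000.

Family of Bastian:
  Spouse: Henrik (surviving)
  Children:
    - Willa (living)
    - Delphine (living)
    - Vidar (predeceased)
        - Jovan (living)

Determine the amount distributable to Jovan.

Henrik takes two-fifths of ₹270,000 = ₹108,000. The remaining ₹162,000 passes to the descendants.
The descendants' portion (₹162,000) is divided into 3 shares of ₹54,000: Willa and Delphine each take ₹54,000; Vidar's ₹54,000 share passes to Vidar's issue.
Vidar's share (₹54,000) passes entirely to Jovan.

Jovan receives ₹54,000.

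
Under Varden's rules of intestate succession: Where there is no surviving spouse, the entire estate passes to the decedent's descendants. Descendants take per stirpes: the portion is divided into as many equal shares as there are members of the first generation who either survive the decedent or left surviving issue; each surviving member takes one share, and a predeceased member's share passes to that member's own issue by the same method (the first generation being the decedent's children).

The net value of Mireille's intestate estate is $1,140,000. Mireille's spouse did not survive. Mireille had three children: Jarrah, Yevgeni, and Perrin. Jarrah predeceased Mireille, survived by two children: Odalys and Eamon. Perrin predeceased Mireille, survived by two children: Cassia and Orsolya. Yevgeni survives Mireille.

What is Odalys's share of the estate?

The entire $1,140,000 passes to the descendants.
That amount ($1,140,000) is divided into 3 shares of $380,000: Yevgeni takes $380,000; Jarrah's $380,000 share passes to Jarrah's issue; Perrin's $380,000 share passes to Perrin's issue.
Jarrah's share ($380,000) is divided into 2 shares of $190,000: Odalys and Eamon each take $190,000.
Perrin's share ($380,000) is divided into 2 shares of $190,000: Cassia and Orsolya each take $190,000.

Odalys receives $190,000.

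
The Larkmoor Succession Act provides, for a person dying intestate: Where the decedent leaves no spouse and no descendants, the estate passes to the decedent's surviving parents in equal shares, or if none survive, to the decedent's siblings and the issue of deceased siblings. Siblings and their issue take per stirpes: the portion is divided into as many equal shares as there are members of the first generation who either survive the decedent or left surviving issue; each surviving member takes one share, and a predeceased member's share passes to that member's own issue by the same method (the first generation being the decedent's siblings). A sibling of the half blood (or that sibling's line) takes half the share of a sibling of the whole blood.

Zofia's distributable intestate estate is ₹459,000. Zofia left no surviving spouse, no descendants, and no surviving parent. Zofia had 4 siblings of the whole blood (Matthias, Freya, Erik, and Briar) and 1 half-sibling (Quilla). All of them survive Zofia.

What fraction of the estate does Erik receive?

Erik receives 2/9 of the estate.

The entire ₹459,000 passes to the siblings and their issue.
Counting each half-blood sibling's line as half a unit, there are 9/2 units in ₹459,000, so one unit is ₹102,000. Whole-blood lines (Matthias, Freya, Erik, and Briar) take ₹102,000 each; half-blood lines (Quilla) take ₹51,000 each.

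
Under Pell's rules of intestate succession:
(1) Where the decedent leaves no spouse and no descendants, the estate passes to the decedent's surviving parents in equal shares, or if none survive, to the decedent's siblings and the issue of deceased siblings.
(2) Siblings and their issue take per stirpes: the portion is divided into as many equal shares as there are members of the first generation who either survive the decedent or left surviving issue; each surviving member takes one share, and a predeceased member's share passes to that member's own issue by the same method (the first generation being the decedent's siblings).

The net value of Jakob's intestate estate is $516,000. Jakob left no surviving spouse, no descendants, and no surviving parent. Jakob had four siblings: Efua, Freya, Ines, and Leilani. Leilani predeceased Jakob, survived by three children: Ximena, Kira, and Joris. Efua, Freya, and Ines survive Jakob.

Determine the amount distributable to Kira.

The entire $516,000 passes to the siblings and their issue.
That amount ($516,000) is divided into 4 shares of $129,000: Efua, Freya, and Ines each take $129,000; Leilani's $129,000 share passes to Leilani's issue.
Leilani's share ($129,000) is divided into 3 shares of $43,000: Ximena, Kira, and Joris each take $43,000.

Kira receives $43,000.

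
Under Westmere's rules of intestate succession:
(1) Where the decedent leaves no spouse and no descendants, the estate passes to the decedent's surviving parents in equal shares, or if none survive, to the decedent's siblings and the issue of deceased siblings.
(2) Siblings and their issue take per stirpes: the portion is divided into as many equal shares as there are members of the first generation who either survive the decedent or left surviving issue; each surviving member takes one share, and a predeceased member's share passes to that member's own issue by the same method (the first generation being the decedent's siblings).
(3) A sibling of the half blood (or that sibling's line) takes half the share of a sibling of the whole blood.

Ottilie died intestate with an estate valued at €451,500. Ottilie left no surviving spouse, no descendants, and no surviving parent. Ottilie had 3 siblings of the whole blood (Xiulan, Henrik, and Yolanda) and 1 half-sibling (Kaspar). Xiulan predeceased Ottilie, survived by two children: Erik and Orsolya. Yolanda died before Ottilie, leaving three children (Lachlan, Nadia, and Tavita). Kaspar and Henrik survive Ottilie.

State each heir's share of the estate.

Kaspar: €64,500; Erik: €64,500; Orsolya: €64,500; Henrik: €129,000; Lachlan: €43,000; Nadia: €43,000; Tavita: €43,000

The entire €451,500 passes to the siblings and their issue.
Counting each half-blood sibling's line as half a unit, there are 7/2 units in €451,500, so one unit is €129,000. Whole-blood lines (Xiulan, Henrik, and Yolanda) take €129,000 each; half-blood lines (Kaspar) take €64,500 each.
Xiulan's share (€129,000) is divided into 2 shares of €64,500: Erik and Orsolya each take €64,500.
Yolanda's share (€129,000) is divided into 3 shares of €43,000: Lachlan, Nadia, and Tavita each take €43,000.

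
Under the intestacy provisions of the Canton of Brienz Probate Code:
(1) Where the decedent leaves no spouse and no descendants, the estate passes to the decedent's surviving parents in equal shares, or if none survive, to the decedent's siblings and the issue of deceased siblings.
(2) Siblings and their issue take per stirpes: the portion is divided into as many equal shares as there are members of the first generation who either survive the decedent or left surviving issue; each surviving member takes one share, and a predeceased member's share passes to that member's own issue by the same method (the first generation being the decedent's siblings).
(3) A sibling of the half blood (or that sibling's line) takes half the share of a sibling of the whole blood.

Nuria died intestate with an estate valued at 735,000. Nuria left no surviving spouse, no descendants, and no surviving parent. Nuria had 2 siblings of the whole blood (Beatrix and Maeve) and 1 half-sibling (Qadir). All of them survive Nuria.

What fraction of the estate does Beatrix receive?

Beatrix receives 2/5 of the estate.

The entire 735,000 passes to the siblings and their issue.
Counting each half-blood sibling's line as half a unit, there are 5/2 units in 735,000, so one unit is 294,000. Whole-blood lines (Beatrix and Maeve) take 294,000 each; half-blood lines (Qadir) take 147,000 each.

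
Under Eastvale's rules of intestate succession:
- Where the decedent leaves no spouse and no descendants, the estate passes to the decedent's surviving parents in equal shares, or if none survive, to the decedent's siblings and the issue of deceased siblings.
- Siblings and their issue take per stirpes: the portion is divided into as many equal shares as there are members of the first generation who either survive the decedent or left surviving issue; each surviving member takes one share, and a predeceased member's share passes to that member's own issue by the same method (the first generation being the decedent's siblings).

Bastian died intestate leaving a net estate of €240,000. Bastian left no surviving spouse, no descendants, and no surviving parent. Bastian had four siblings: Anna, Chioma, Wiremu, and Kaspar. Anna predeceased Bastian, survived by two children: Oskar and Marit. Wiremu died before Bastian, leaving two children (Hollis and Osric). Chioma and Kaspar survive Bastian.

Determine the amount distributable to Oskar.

Oskar receives €30,000.

The entire €240,000 passes to the siblings and their issue.
That amount (€240,000) is divided into 4 shares of €60,000: Chioma and Kaspar each take €60,000; Anna's €60,000 share passes to Anna's issue; Wiremu's €60,000 share passes to Wiremu's issue.
Anna's share (€60,000) is divided into 2 shares of €30,000: Oskar and Marit each take €30,000.
Wiremu's share (€60,000) is divided into 2 shares of €30,000: Hollis and Osric each take €30,000.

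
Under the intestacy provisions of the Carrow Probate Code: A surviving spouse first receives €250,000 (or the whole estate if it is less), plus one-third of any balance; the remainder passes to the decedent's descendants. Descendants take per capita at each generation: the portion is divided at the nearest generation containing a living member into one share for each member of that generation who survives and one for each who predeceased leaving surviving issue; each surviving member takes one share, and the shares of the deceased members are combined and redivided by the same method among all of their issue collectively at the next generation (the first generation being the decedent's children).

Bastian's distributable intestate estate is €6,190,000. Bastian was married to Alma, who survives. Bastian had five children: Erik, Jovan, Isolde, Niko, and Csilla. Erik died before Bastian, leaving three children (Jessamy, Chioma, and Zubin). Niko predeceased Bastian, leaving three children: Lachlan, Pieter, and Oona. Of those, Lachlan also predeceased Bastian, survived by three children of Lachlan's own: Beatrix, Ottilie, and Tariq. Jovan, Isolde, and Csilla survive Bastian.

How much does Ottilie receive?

Alma first takes €250,000, leaving a balance of €5,940,000. Alma then takes one-third of the balance (€1,980,000), for a total of €2,230,000. The remaining €3,960,000 passes to the descendants.
The descendants' portion (€3,960,000) is divided at the children's generation into 5 shares of €792,000. Jovan, Isolde, and Csilla each take €792,000. The 2 shares of the deceased (Erik and Niko) are combined into a pool of €1,584,000.
That pool (€1,584,000) is divided at the grandchildren's generation into 6 shares of €264,000. Jessamy, Chioma, Zubin, Pieter, and Oona each take €264,000. The remaining share for the deceased Lachlan (€264,000) is carried to the next generation.
That pool (€264,000) is divided at the great-grandchildren's generation equally among Beatrix, Ottilie, and Tariq: €88,000 each.

Ottilie receives €88,000.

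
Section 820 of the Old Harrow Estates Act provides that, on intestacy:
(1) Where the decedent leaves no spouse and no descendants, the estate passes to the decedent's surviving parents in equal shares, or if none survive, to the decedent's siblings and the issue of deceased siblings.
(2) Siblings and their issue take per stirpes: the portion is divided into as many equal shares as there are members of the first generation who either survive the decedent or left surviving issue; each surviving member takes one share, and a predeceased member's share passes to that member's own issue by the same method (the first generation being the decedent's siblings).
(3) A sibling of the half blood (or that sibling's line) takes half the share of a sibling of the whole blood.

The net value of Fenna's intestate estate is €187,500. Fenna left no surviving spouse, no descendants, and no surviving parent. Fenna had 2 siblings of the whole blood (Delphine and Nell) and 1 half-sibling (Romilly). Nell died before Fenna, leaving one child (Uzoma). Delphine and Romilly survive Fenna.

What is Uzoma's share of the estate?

The entire €187,500 passes to the siblings and their issue.
Counting each half-blood sibling's line as half a unit, there are 5/2 units in €187,500, so one unit is €75,000. Whole-blood lines (Delphine and Nell) take €75,000 each; half-blood lines (Romilly) take €37,500 each.
Nell's share (€75,000) passes entirely to Uzoma.

Uzoma receives €75,000.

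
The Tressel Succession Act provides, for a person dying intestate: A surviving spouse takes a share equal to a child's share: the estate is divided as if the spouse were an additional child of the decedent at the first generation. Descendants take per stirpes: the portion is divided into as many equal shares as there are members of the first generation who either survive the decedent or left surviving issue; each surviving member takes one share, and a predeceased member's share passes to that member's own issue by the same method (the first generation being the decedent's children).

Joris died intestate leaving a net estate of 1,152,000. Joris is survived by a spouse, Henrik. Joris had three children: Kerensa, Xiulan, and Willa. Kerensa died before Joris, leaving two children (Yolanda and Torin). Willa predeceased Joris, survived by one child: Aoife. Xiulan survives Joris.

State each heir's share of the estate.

Henrik: 288,000; Yolanda: 144,000; Torin: 144,000; Xiulan: 288,000; Aoife: 288,000

The spouse counts as an additional share at the children's level, so there are 4 primary shares of 288,000. Henrik takes one such share (288,000).
The children's combined portion (864,000) is divided into 3 shares of 288,000: Xiulan takes 288,000; Kerensa's 288,000 share passes to Kerensa's issue; Willa's 288,000 share passes to Willa's issue.
Kerensa's share (288,000) is divided into 2 shares of 144,000: Yolanda and Torin each take 144,000.
Willa's share (288,000) passes entirely to Aoife.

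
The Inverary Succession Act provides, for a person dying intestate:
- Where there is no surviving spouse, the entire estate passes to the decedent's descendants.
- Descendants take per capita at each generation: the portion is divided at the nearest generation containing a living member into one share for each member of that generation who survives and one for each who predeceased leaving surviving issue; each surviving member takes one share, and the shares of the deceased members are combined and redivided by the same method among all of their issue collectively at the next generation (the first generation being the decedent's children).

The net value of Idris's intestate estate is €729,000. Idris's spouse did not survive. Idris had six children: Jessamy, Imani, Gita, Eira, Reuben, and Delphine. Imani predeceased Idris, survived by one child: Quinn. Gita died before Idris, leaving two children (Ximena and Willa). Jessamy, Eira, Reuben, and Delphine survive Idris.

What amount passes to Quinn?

Quinn receives €81,000.

The entire €729,000 passes to the descendants.
That amount (€729,000) is divided at the children's generation into 6 shares of €121,500. Jessamy, Eira, Reuben, and Delphine each take €121,500. The 2 shares of the deceased (Imani and Gita) are combined into a pool of €243,000.
That pool (€243,000) is divided at the grandchildren's generation equally among Quinn, Ximena, and Willa: €81,000 each.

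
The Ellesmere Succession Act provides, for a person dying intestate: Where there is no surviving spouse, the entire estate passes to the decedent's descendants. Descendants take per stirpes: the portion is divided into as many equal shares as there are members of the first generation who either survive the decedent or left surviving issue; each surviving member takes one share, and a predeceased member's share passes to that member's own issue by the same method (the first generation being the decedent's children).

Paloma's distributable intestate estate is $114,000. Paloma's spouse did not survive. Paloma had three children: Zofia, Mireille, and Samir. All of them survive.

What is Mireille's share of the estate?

Mireille receives $38,000.

The entire $114,000 passes to the descendants.
That amount ($114,000) is divided into 3 shares of $38,000: Zofia, Mireille, and Samir each take $38,000.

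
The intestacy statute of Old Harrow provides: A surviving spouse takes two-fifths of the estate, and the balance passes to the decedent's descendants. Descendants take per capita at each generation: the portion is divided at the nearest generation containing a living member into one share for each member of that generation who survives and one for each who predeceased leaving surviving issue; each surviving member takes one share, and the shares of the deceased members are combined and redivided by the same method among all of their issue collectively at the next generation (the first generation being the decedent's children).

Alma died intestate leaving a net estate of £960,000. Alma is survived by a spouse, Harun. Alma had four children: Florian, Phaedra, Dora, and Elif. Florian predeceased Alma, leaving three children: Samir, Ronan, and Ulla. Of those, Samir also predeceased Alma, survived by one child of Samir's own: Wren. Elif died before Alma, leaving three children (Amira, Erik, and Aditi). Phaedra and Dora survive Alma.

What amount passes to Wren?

Wren receives £48,000.

Harun takes two-fifths of £960,000 = £384,000. The remaining £576,000 passes to the descendants.
The descendants' portion (£576,000) is divided at the children's generation into 4 shares of £144,000. Phaedra and Dora each take £144,000. The 2 shares of the deceased (Florian and Elif) are combined into a pool of £288,000.
That pool (£288,000) is divided at the grandchildren's generation into 6 shares of £48,000. Ronan, Ulla, Amira, Erik, and Aditi each take £48,000. The remaining share for the deceased Samir (£48,000) is carried to the next generation.
That pool (£48,000) passes entirely to Wren, the sole taker at the great-grandchildren's generation.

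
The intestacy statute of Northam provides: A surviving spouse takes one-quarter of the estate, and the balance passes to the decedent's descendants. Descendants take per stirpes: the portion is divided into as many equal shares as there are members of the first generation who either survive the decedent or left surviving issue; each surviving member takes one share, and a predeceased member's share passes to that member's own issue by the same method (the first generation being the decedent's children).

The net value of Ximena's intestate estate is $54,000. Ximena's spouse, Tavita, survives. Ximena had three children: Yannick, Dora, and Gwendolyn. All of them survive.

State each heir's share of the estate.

Tavita takes one-quarter of $54,000 = $13,500. The remaining $40,500 passes to the descendants.
The descendants' portion ($40,500) is divided into 3 shares of $13,500: Yannick, Dora, and Gwendolyn each take $13,500.

Tavita: $13,500; Yannick: $13,500; Dora: $13,500; Gwendolyn: $13,500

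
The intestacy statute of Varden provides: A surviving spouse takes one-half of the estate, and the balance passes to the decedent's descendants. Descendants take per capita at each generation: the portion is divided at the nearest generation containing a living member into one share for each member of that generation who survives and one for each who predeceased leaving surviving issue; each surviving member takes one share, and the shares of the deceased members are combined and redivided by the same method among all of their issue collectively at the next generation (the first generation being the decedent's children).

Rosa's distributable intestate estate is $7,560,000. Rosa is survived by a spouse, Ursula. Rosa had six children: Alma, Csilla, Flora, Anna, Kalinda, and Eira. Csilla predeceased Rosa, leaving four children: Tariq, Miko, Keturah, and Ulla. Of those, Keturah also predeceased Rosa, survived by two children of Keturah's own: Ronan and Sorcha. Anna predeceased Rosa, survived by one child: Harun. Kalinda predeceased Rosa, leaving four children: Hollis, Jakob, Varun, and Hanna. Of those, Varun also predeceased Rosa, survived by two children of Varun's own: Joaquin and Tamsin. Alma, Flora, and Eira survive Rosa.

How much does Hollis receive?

Ursula takes one-half of $7,560,000 = $3,780,000. The remaining $3,780,000 passes to the descendants.
The descendants' portion ($3,780,000) is divided at the children's generation into 6 shares of $630,000. Alma, Flora, and Eira each take $630,000. The 3 shares of the deceased (Csilla, Anna, and Kalinda) are combined into a pool of $1,890,000.
That pool ($1,890,000) is divided at the grandchildren's generation into 9 shares of $210,000. Tariq, Miko, Ulla, Harun, Hollis, Jakob, and Hanna each take $210,000. The 2 shares of the deceased (Keturah and Varun) are combined into a pool of $420,000.
That pool ($420,000) is divided at the great-grandchildren's generation equally among Ronan, Sorcha, Joaquin, and Tamsin: $105,000 each.

Hollis receives $210,000.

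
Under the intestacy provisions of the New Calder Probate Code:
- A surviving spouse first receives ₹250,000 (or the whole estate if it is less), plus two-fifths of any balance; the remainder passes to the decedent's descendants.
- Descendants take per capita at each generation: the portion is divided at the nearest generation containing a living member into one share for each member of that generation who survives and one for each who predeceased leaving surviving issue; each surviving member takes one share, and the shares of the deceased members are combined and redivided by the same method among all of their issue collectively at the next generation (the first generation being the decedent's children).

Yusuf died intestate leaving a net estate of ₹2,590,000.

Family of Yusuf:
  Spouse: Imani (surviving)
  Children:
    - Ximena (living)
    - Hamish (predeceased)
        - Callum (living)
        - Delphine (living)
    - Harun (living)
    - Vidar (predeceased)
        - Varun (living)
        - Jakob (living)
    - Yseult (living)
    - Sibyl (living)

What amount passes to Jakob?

Imani first takes ₹250,000, leaving a balance of ₹2,340,000. Imani then takes two-fifths of the balance (₹936,000), for a total of ₹1,186,000. The remaining ₹1,404,000 passes to the descendants.
The descendants' portion (₹1,404,000) is divided at the children's generation into 6 shares of ₹234,000. Ximena, Harun, Yseult, and Sibyl each take ₹234,000. The 2 shares of the deceased (Hamish and Vidar) are combined into a pool of ₹468,000.
That pool (₹468,000) is divided at the grandchildren's generation equally among Callum, Delphine, Varun, and Jakob: ₹117,000 each.

Jakob receives ₹117,000.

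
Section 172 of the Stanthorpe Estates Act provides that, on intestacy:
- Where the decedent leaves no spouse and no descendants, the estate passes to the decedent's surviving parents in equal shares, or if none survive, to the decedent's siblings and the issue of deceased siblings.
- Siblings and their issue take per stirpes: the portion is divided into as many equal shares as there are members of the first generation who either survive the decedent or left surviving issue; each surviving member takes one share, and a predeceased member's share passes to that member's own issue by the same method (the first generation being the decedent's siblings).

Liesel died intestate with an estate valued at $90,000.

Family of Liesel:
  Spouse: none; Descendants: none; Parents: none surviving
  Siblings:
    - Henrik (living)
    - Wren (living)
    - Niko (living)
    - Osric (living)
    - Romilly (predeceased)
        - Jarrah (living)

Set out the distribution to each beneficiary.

The entire $90,000 passes to the siblings and their issue.
That amount ($90,000) is divided into 5 shares of $18,000: Henrik, Wren, Niko, and Osric each take $18,000; Romilly's $18,000 share passes to Romilly's issue.
Romilly's share ($18,000) passes entirely to Jarrah.

Henrik: $18,000; Wren: $18,000; Niko: $18,000; Osric: $18,000; Jarrah: $18,000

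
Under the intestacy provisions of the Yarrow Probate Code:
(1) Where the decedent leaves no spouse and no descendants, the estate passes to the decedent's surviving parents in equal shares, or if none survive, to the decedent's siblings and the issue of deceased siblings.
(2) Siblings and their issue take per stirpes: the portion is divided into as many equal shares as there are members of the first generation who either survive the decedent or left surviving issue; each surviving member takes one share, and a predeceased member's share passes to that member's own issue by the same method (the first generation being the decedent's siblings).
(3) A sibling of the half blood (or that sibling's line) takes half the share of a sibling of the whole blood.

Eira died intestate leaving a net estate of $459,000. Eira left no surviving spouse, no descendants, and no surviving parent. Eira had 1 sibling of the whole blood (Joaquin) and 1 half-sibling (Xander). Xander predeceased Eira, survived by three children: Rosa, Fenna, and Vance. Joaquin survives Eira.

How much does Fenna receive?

Fenna receives $51,000.

The entire $459,000 passes to the siblings and their issue.
Counting each half-blood sibling's line as half a unit, there are 3/2 units in $459,000, so one unit is $306,000. Whole-blood lines (Joaquin) take $306,000 each; half-blood lines (Xander) take $153,000 each.
Xander's share ($153,000) is divided into 3 shares of $51,000: Rosa, Fenna, and Vance each take $51,000.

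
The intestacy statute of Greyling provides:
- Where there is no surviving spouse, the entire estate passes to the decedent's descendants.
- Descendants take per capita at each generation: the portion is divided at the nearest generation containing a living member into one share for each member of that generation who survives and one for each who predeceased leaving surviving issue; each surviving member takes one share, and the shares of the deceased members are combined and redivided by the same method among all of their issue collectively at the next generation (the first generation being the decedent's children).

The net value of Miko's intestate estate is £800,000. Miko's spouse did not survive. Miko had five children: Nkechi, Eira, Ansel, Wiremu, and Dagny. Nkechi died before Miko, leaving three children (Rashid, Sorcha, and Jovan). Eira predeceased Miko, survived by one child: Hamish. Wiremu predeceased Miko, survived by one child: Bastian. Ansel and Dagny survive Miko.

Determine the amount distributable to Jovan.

Jovan receives £96,000.

The entire £800,000 passes to the descendants.
That amount (£800,000) is divided at the children's generation into 5 shares of £160,000. Ansel and Dagny each take £160,000. The 3 shares of the deceased (Nkechi, Eira, and Wiremu) are combined into a pool of £480,000.
That pool (£480,000) is divided at the grandchildren's generation equally among Rashid, Sorcha, Jovan, Hamish, and Bastian: £96,000 each.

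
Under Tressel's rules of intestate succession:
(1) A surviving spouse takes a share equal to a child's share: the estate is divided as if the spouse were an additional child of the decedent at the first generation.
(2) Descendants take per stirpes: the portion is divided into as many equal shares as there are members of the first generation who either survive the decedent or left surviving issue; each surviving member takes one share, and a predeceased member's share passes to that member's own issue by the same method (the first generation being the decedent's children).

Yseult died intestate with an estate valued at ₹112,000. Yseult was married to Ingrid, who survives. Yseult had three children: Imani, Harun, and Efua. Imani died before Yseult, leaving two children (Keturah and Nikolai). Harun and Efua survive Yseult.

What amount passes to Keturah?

The spouse counts as an additional share at the children's level, so there are 4 primary shares of ₹28,000. Ingrid takes one such share (₹28,000).
The children's combined portion (₹84,000) is divided into 3 shares of ₹28,000: Harun and Efua each take ₹28,000; Imani's ₹28,000 share passes to Imani's issue.
Imani's share (₹28,000) is divided into 2 shares of ₹14,000: Keturah and Nikolai each take ₹14,000.

Keturah receives ₹14,000.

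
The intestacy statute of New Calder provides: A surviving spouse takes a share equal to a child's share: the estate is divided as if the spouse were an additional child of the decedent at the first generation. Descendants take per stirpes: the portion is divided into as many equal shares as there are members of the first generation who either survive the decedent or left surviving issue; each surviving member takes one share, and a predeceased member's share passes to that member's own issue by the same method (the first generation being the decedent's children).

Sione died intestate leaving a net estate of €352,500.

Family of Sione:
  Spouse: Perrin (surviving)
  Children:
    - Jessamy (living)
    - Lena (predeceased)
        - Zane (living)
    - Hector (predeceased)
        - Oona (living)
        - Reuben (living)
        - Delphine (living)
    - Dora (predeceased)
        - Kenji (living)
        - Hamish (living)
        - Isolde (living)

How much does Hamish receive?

Hamish receives €23,500.

The spouse counts as an additional share at the children's level, so there are 5 primary shares of €70,500. Perrin takes one such share (€70,500).
The children's combined portion (€282,000) is divided into 4 shares of €70,500: Jessamy takes €70,500; Lena's €70,500 share passes to Lena's issue; Hector's €70,500 share passes to Hector's issue; Dora's €70,500 share passes to Dora's issue.
Lena's share (€70,500) passes entirely to Zane.
Hector's share (€70,500) is divided into 3 shares of €23,500: Oona, Reuben, and Delphine each take €23,500.
Dora's share (€70,500) is divided into 3 shares of €23,500: Kenji, Hamish, and Isolde each take €23,500.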